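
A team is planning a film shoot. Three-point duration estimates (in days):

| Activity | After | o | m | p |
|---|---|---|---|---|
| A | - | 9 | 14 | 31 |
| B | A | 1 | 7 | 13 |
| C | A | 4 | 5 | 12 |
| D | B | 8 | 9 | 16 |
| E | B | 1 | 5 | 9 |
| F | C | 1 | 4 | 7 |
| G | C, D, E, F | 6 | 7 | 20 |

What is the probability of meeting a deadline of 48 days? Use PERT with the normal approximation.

0.886

te_A = (9 + 4·14 + 31)/6 = 96/6 = 16; σ²_A = ((31−9)/6)² = 13.444
te_B = (1 + 4·7 + 13)/6 = 42/6 = 7; σ²_B = ((13−1)/6)² = 4.000
te_C = (4 + 4·5 + 12)/6 = 36/6 = 6; σ²_C = ((12−4)/6)² = 1.778
te_D = (8 + 4·9 + 16)/6 = 60/6 = 10; σ²_D = ((16−8)/6)² = 1.778
te_E = (1 + 4·5 + 9)/6 = 30/6 = 5; σ²_E = ((9−1)/6)² = 1.778
te_F = (1 + 4·4 + 7)/6 = 24/6 = 4; σ²_F = ((7−1)/6)² = 1.000
te_G = (6 + 4·7 + 20)/6 = 54/6 = 9; σ²_G = ((20−6)/6)² = 5.444

Forward pass:
ES_A = 0; EF_A = 16
ES_B = 16; EF_B = 16+7 = 23
ES_C = 16; EF_C = 16+6 = 22
ES_D = 23; EF_D = 23+10 = 33
ES_E = 23; EF_E = 23+5 = 28
ES_F = 22; EF_F = 22+4 = 26
ES_G = max(EF_C=22, EF_D=33, EF_E=28, EF_F=26) = 33; EF_G = 33+9 = 42
Expected project duration μ = 42 days. Critical path: A → B → D → G.

Variance along critical path = 13.444 + 4.000 + 1.778 + 5.444 = 24.667; σ = √24.667 = 4.967 days.
Z = (48 − 42) / 4.967 = 1.208
P(T ≤ 48) = Φ(1.208) ≈ 0.886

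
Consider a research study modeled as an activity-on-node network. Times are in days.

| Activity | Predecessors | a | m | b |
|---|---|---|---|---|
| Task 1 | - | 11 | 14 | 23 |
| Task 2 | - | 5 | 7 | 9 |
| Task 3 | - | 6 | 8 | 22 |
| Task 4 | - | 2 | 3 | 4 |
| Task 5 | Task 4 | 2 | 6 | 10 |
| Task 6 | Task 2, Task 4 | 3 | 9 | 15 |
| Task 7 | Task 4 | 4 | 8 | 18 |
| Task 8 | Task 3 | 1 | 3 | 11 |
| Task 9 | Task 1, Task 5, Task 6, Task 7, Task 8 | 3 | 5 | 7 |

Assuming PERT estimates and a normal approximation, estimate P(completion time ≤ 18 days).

0.087

te_Task 1 = (11 + 4·14 + 23)/6 = 90/6 = 15; σ²_Task 1 = ((23−11)/6)² = 4.000
te_Task 2 = (5 + 4·7 + 9)/6 = 42/6 = 7; σ²_Task 2 = ((9−5)/6)² = 0.444
te_Task 3 = (6 + 4·8 + 22)/6 = 60/6 = 10; σ²_Task 3 = ((22−6)/6)² = 7.111
te_Task 4 = (2 + 4·3 + 4)/6 = 18/6 = 3; σ²_Task 4 = ((4−2)/6)² = 0.111
te_Task 5 = (2 + 4·6 + 10)/6 = 36/6 = 6; σ²_Task 5 = ((10−2)/6)² = 1.778
te_Task 6 = (3 + 4·9 + 15)/6 = 54/6 = 9; σ²_Task 6 = ((15−3)/6)² = 4.000
te_Task 7 = (4 + 4·8 + 18)/6 = 54/6 = 9; σ²_Task 7 = ((18−4)/6)² = 5.444
te_Task 8 = (1 + 4·3 + 11)/6 = 24/6 = 4; σ²_Task 8 = ((11−1)/6)² = 2.778
te_Task 9 = (3 + 4·5 + 7)/6 = 30/6 = 5; σ²_Task 9 = ((7−3)/6)² = 0.444

Forward pass:
ES_Task 1 = 0; EF_Task 1 = 15
ES_Task 2 = 0; EF_Task 2 = 7
ES_Task 3 = 0; EF_Task 3 = 10
ES_Task 4 = 0; EF_Task 4 = 3
ES_Task 5 = 3; EF_Task 5 = 3+6 = 9
ES_Task 6 = max(EF_Task 2=7, EF_Task 4=3) = 7; EF_Task 6 = 7+9 = 16
ES_Task 7 = 3; EF_Task 7 = 3+9 = 12
ES_Task 8 = 10; EF_Task 8 = 10+4 = 14
ES_Task 9 = max(EF_Task 1=15, EF_Task 5=9, EF_Task 6=16, EF_Task 7=12, EF_Task 8=14) = 16; EF_Task 9 = 16+5 = 21
Expected project duration μ = 21 days. Critical path: Task 2 → Task 6 → Task 9.

Variance along critical path = 0.444 + 4.000 + 0.444 = 4.889; σ = √4.889 = 2.211 days.
Z = (18 − 21) / 2.211 = -1.357
P(T ≤ 18) = Φ(-1.357) ≈ 0.087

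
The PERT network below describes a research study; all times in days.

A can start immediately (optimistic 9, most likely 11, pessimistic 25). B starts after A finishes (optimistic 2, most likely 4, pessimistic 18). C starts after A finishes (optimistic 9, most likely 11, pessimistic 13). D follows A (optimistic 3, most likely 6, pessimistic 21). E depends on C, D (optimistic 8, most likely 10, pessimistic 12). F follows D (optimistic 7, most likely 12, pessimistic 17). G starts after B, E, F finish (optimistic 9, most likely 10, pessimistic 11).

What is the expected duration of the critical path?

te_A = (9 + 4·11 + 25)/6 = 78/6 = 13
te_B = (2 + 4·4 + 18)/6 = 36/6 = 6
te_C = (9 + 4·11 + 13)/6 = 66/6 = 11
te_D = (3 + 4·6 + 21)/6 = 48/6 = 8
te_E = (8 + 4·10 + 12)/6 = 60/6 = 10
te_F = (7 + 4·12 + 17)/6 = 72/6 = 12
te_G = (9 + 4·10 + 11)/6 = 60/6 = 10

Forward pass:
ES_A = 0; EF_A = 13
ES_B = 13; EF_B = 13+6 = 19
ES_C = 13; EF_C = 13+11 = 24
ES_D = 13; EF_D = 13+8 = 21
ES_E = max(EF_C=24, EF_D=21) = 24; EF_E = 24+10 = 34
ES_F = 21; EF_F = 21+12 = 33
ES_G = max(EF_B=19, EF_E=34, EF_F=33) = 34; EF_G = 34+10 = 44
Expected project duration μ = 44 days. Critical path: A → C → E → G.

44 days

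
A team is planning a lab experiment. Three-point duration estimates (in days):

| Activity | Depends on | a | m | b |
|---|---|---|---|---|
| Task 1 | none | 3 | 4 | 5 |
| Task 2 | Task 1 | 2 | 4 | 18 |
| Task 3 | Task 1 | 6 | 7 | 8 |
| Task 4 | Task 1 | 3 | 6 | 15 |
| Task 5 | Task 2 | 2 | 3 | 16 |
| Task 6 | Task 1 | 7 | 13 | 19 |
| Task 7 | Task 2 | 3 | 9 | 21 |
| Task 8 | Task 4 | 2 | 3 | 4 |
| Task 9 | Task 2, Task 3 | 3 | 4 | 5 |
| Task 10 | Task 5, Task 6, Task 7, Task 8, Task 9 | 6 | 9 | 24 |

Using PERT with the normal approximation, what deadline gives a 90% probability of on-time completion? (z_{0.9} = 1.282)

te_Task 1 = (3 + 4·4 + 5)/6 = 24/6 = 4; σ²_Task 1 = ((5−3)/6)² = 0.111
te_Task 2 = (2 + 4·4 + 18)/6 = 36/6 = 6; σ²_Task 2 = ((18−2)/6)² = 7.111
te_Task 3 = (6 + 4·7 + 8)/6 = 42/6 = 7; σ²_Task 3 = ((8−6)/6)² = 0.111
te_Task 4 = (3 + 4·6 + 15)/6 = 42/6 = 7; σ²_Task 4 = ((15−3)/6)² = 4.000
te_Task 5 = (2 + 4·3 + 16)/6 = 30/6 = 5; σ²_Task 5 = ((16−2)/6)² = 5.444
te_Task 6 = (7 + 4·13 + 19)/6 = 78/6 = 13; σ²_Task 6 = ((19−7)/6)² = 4.000
te_Task 7 = (3 + 4·9 + 21)/6 = 60/6 = 10; σ²_Task 7 = ((21−3)/6)² = 9.000
te_Task 8 = (2 + 4·3 + 4)/6 = 18/6 = 3; σ²_Task 8 = ((4−2)/6)² = 0.111
te_Task 9 = (3 + 4·4 + 5)/6 = 24/6 = 4; σ²_Task 9 = ((5−3)/6)² = 0.111
te_Task 10 = (6 + 4·9 + 24)/6 = 66/6 = 11; σ²_Task 10 = ((24−6)/6)² = 9.000

Forward pass:
ES_Task 1 = 0; EF_Task 1 = 4
ES_Task 2 = 4; EF_Task 2 = 4+6 = 10
ES_Task 3 = 4; EF_Task 3 = 4+7 = 11
ES_Task 4 = 4; EF_Task 4 = 4+7 = 11
ES_Task 5 = 10; EF_Task 5 = 10+5 = 15
ES_Task 6 = 4; EF_Task 6 = 4+13 = 17
ES_Task 7 = 10; EF_Task 7 = 10+10 = 20
ES_Task 8 = 11; EF_Task 8 = 11+3 = 14
ES_Task 9 = max(EF_Task 2=10, EF_Task 3=11) = 11; EF_Task 9 = 11+4 = 15
ES_Task 10 = max(EF_Task 5=15, EF_Task 6=17, EF_Task 7=20, EF_Task 8=14, EF_Task 9=15) = 20; EF_Task 10 = 20+11 = 31
Expected project duration μ = 31 days. Critical path: Task 1 → Task 2 → Task 7 → Task 10.

Variance along critical path = 0.111 + 7.111 + 9.000 + 9.000 = 25.222; σ = 5.022 days.
D = μ + z·σ = 31 + 1.282·5.022 = 37.4 days

37.4 days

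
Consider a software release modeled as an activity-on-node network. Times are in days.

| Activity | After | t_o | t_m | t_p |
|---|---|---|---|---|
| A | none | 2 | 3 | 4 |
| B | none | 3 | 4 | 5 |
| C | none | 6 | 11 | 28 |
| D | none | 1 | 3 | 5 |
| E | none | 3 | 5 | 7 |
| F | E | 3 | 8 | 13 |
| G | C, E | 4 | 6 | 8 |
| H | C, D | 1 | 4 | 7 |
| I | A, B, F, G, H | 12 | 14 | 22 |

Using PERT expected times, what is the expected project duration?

34 days

te_A = (2 + 4·3 + 4)/6 = 18/6 = 3
te_B = (3 + 4·4 + 5)/6 = 24/6 = 4
te_C = (6 + 4·11 + 28)/6 = 78/6 = 13
te_D = (1 + 4·3 + 5)/6 = 18/6 = 3
te_E = (3 + 4·5 + 7)/6 = 30/6 = 5
te_F = (3 + 4·8 + 13)/6 = 48/6 = 8
te_G = (4 + 4·6 + 8)/6 = 36/6 = 6
te_H = (1 + 4·4 + 7)/6 = 24/6 = 4
te_I = (12 + 4·14 + 22)/6 = 90/6 = 15

Forward pass:
ES_A = 0; EF_A = 3
ES_B = 0; EF_B = 4
ES_C = 0; EF_C = 13
ES_D = 0; EF_D = 3
ES_E = 0; EF_E = 5
ES_F = 5; EF_F = 5+8 = 13
ES_G = max(EF_C=13, EF_E=5) = 13; EF_G = 13+6 = 19
ES_H = max(EF_C=13, EF_D=3) = 13; EF_H = 13+4 = 17
ES_I = max(EF_A=3, EF_B=4, EF_F=13, EF_G=19, EF_H=17) = 19; EF_I = 19+15 = 34
Expected project duration μ = 34 days. Critical path: C → G → I.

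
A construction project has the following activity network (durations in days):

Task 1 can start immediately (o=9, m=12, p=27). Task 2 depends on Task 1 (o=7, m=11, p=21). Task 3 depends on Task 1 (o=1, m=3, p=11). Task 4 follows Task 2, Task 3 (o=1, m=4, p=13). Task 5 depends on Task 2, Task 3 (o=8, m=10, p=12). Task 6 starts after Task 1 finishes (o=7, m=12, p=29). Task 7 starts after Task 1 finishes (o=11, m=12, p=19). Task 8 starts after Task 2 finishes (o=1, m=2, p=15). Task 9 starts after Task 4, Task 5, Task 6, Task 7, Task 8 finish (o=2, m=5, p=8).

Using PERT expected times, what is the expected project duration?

te_Task 1 = (9 + 4·12 + 27)/6 = 84/6 = 14
te_Task 2 = (7 + 4·11 + 21)/6 = 72/6 = 12
te_Task 3 = (1 + 4·3 + 11)/6 = 24/6 = 4
te_Task 4 = (1 + 4·4 + 13)/6 = 30/6 = 5
te_Task 5 = (8 + 4·10 + 12)/6 = 60/6 = 10
te_Task 6 = (7 + 4·12 + 29)/6 = 84/6 = 14
te_Task 7 = (11 + 4·12 + 19)/6 = 78/6 = 13
te_Task 8 = (1 + 4·2 + 15)/6 = 24/6 = 4
te_Task 9 = (2 + 4·5 + 8)/6 = 30/6 = 5

Forward pass:
ES_Task 1 = 0; EF_Task 1 = 14
ES_Task 2 = 14; EF_Task 2 = 14+12 = 26
ES_Task 3 = 14; EF_Task 3 = 14+4 = 18
ES_Task 4 = max(EF_Task 2=26, EF_Task 3=18) = 26; EF_Task 4 = 26+5 = 31
ES_Task 5 = max(EF_Task 2=26, EF_Task 3=18) = 26; EF_Task 5 = 26+10 = 36
ES_Task 6 = 14; EF_Task 6 = 14+14 = 28
ES_Task 7 = 14; EF_Task 7 = 14+13 = 27
ES_Task 8 = 26; EF_Task 8 = 26+4 = 30
ES_Task 9 = max(EF_Task 4=31, EF_Task 5=36, EF_Task 6=28, EF_Task 7=27, EF_Task 8=30) = 36; EF_Task 9 = 36+5 = 41
Expected project duration μ = 41 days. Critical path: Task 1 → Task 2 → Task 5 → Task 9.

41 days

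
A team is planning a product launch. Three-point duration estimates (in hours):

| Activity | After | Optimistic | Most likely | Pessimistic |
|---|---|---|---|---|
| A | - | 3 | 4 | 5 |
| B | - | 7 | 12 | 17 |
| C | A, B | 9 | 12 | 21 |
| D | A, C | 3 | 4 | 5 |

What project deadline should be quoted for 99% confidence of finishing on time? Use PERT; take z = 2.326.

35.1 hours

te_A = (3 + 4·4 + 5)/6 = 24/6 = 4; σ²_A = ((5−3)/6)² = 0.111
te_B = (7 + 4·12 + 17)/6 = 72/6 = 12; σ²_B = ((17−7)/6)² = 2.778
te_C = (9 + 4·12 + 21)/6 = 78/6 = 13; σ²_C = ((21−9)/6)² = 4.000
te_D = (3 + 4·4 + 5)/6 = 24/6 = 4; σ²_D = ((5−3)/6)² = 0.111

Forward pass:
ES_A = 0; EF_A = 4
ES_B = 0; EF_B = 12
ES_C = max(EF_A=4, EF_B=12) = 12; EF_C = 12+13 = 25
ES_D = max(EF_A=4, EF_C=25) = 25; EF_D = 25+4 = 29
Expected project duration μ = 29 hours. Critical path: B → C → D.

Variance along critical path = 2.778 + 4.000 + 0.111 = 6.889; σ = 2.625 hours.
D = μ + z·σ = 29 + 2.326·2.625 = 35.1 hours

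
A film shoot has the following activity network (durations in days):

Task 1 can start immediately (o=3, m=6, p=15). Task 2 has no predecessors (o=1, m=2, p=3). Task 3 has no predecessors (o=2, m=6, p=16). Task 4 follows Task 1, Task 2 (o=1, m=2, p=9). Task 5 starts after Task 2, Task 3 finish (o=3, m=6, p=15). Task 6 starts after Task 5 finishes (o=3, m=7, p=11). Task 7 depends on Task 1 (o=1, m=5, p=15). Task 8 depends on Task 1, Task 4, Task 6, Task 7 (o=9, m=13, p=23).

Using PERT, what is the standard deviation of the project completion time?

te_Task 1 = (3 + 4·6 + 15)/6 = 42/6 = 7; σ²_Task 1 = ((15−3)/6)² = 4.000
te_Task 2 = (1 + 4·2 + 3)/6 = 12/6 = 2; σ²_Task 2 = ((3−1)/6)² = 0.111
te_Task 3 = (2 + 4·6 + 16)/6 = 42/6 = 7; σ²_Task 3 = ((16−2)/6)² = 5.444
te_Task 4 = (1 + 4·2 + 9)/6 = 18/6 = 3; σ²_Task 4 = ((9−1)/6)² = 1.778
te_Task 5 = (3 + 4·6 + 15)/6 = 42/6 = 7; σ²_Task 5 = ((15−3)/6)² = 4.000
te_Task 6 = (3 + 4·7 + 11)/6 = 42/6 = 7; σ²_Task 6 = ((11−3)/6)² = 1.778
te_Task 7 = (1 + 4·5 + 15)/6 = 36/6 = 6; σ²_Task 7 = ((15−1)/6)² = 5.444
te_Task 8 = (9 + 4·13 + 23)/6 = 84/6 = 14; σ²_Task 8 = ((23−9)/6)² = 5.444

Forward pass:
ES_Task 1 = 0; EF_Task 1 = 7
ES_Task 2 = 0; EF_Task 2 = 2
ES_Task 3 = 0; EF_Task 3 = 7
ES_Task 4 = max(EF_Task 1=7, EF_Task 2=2) = 7; EF_Task 4 = 7+3 = 10
ES_Task 5 = max(EF_Task 2=2, EF_Task 3=7) = 7; EF_Task 5 = 7+7 = 14
ES_Task 6 = 14; EF_Task 6 = 14+7 = 21
ES_Task 7 = 7; EF_Task 7 = 7+6 = 13
ES_Task 8 = max(EF_Task 1=7, EF_Task 4=10, EF_Task 6=21, EF_Task 7=13) = 21; EF_Task 8 = 21+14 = 35
Expected project duration μ = 35 days. Critical path: Task 3 → Task 5 → Task 6 → Task 8.

Variance along critical path = 5.444 + 4.000 + 1.778 + 5.444 = 16.667
σ = √16.667 = 4.082 days

4.08 days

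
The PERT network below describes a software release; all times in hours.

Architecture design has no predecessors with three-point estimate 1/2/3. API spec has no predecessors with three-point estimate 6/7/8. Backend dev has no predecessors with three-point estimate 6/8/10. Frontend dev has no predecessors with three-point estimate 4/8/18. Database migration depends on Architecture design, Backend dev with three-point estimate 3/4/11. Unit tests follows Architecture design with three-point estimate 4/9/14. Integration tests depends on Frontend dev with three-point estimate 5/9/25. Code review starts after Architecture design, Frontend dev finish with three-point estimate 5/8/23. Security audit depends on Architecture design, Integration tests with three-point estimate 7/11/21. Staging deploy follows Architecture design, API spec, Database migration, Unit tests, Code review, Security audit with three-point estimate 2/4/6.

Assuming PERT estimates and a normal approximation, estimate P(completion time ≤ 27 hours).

0.029

te_Architecture design = (1 + 4·2 + 3)/6 = 12/6 = 2; σ²_Architecture design = ((3−1)/6)² = 0.111
te_API spec = (6 + 4·7 + 8)/6 = 42/6 = 7; σ²_API spec = ((8−6)/6)² = 0.111
te_Backend dev = (6 + 4·8 + 10)/6 = 48/6 = 8; σ²_Backend dev = ((10−6)/6)² = 0.444
te_Frontend dev = (4 + 4·8 + 18)/6 = 54/6 = 9; σ²_Frontend dev = ((18−4)/6)² = 5.444
te_Database migration = (3 + 4·4 + 11)/6 = 30/6 = 5; σ²_Database migration = ((11−3)/6)² = 1.778
te_Unit tests = (4 + 4·9 + 14)/6 = 54/6 = 9; σ²_Unit tests = ((14−4)/6)² = 2.778
te_Integration tests = (5 + 4·9 + 25)/6 = 66/6 = 11; σ²_Integration tests = ((25−5)/6)² = 11.111
te_Code review = (5 + 4·8 + 23)/6 = 60/6 = 10; σ²_Code review = ((23−5)/6)² = 9.000
te_Security audit = (7 + 4·11 + 21)/6 = 72/6 = 12; σ²_Security audit = ((21−7)/6)² = 5.444
te_Staging deploy = (2 + 4·4 + 6)/6 = 24/6 = 4; σ²_Staging deploy = ((6−2)/6)² = 0.444

Forward pass:
ES_Architecture design = 0; EF_Architecture design = 2
ES_API spec = 0; EF_API spec = 7
ES_Backend dev = 0; EF_Backend dev = 8
ES_Frontend dev = 0; EF_Frontend dev = 9
ES_Database migration = max(EF_Architecture design=2, EF_Backend dev=8) = 8; EF_Database migration = 8+5 = 13
ES_Unit tests = 2; EF_Unit tests = 2+9 = 11
ES_Integration tests = 9; EF_Integration tests = 9+11 = 20
ES_Code review = max(EF_Architecture design=2, EF_Frontend dev=9) = 9; EF_Code review = 9+10 = 19
ES_Security audit = max(EF_Architecture design=2, EF_Integration tests=20) = 20; EF_Security audit = 20+12 = 32
ES_Staging deploy = max(EF_Architecture design=2, EF_API spec=7, EF_Database migration=13, EF_Unit tests=11, EF_Code review=19, EF_Security audit=32) = 32; EF_Staging deploy = 32+4 = 36
Expected project duration μ = 36 hours. Critical path: Frontend dev → Integration tests → Security audit → Staging deploy.

Variance along critical path = 5.444 + 11.111 + 5.444 + 0.444 = 22.444; σ = √22.444 = 4.738 hours.
Z = (27 − 36) / 4.738 = -1.900
P(T ≤ 27) = Φ(-1.900) ≈ 0.029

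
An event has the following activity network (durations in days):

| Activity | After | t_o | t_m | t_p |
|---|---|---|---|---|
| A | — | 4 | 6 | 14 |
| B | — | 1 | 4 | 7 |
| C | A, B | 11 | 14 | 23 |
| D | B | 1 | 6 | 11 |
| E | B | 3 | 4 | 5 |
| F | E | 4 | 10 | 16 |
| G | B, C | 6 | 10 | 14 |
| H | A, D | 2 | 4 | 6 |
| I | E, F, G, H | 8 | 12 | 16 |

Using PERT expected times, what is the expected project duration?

te_A = (4 + 4·6 + 14)/6 = 42/6 = 7
te_B = (1 + 4·4 + 7)/6 = 24/6 = 4
te_C = (11 + 4·14 + 23)/6 = 90/6 = 15
te_D = (1 + 4·6 + 11)/6 = 36/6 = 6
te_E = (3 + 4·4 + 5)/6 = 24/6 = 4
te_F = (4 + 4·10 + 16)/6 = 60/6 = 10
te_G = (6 + 4·10 + 14)/6 = 60/6 = 10
te_H = (2 + 4·4 + 6)/6 = 24/6 = 4
te_I = (8 + 4·12 + 16)/6 = 72/6 = 12

Forward pass:
ES_A = 0; EF_A = 7
ES_B = 0; EF_B = 4
ES_C = max(EF_A=7, EF_B=4) = 7; EF_C = 7+15 = 22
ES_D = 4; EF_D = 4+6 = 10
ES_E = 4; EF_E = 4+4 = 8
ES_F = 8; EF_F = 8+10 = 18
ES_G = max(EF_B=4, EF_C=22) = 22; EF_G = 22+10 = 32
ES_H = max(EF_A=7, EF_D=10) = 10; EF_H = 10+4 = 14
ES_I = max(EF_E=8, EF_F=18, EF_G=32, EF_H=14) = 32; EF_I = 32+12 = 44
Expected project duration μ = 44 days. Critical path: A → C → G → I.

44 days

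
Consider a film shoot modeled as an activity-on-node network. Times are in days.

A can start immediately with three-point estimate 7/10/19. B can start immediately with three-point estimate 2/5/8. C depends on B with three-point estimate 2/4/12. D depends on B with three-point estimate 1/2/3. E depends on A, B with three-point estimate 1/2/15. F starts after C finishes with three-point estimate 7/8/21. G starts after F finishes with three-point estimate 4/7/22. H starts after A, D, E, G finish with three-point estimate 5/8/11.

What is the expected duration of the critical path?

37 days

te_A = (7 + 4·10 + 19)/6 = 66/6 = 11
te_B = (2 + 4·5 + 8)/6 = 30/6 = 5
te_C = (2 + 4·4 + 12)/6 = 30/6 = 5
te_D = (1 + 4·2 + 3)/6 = 12/6 = 2
te_E = (1 + 4·2 + 15)/6 = 24/6 = 4
te_F = (7 + 4·8 + 21)/6 = 60/6 = 10
te_G = (4 + 4·7 + 22)/6 = 54/6 = 9
te_H = (5 + 4·8 + 11)/6 = 48/6 = 8

Forward pass:
ES_A = 0; EF_A = 11
ES_B = 0; EF_B = 5
ES_C = 5; EF_C = 5+5 = 10
ES_D = 5; EF_D = 5+2 = 7
ES_E = max(EF_A=11, EF_B=5) = 11; EF_E = 11+4 = 15
ES_F = 10; EF_F = 10+10 = 20
ES_G = 20; EF_G = 20+9 = 29
ES_H = max(EF_A=11, EF_D=7, EF_E=15, EF_G=29) = 29; EF_H = 29+8 = 37
Expected project duration μ = 37 days. Critical path: B → C → F → G → H.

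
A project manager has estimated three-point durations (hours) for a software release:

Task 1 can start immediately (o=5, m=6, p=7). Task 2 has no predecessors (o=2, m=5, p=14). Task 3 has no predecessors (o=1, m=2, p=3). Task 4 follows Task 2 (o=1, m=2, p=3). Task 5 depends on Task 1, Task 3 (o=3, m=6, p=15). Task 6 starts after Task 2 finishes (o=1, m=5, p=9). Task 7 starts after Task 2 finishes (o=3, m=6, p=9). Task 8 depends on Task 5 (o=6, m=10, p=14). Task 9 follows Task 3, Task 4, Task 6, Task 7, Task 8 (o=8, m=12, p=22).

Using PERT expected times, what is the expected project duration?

36 hours

te_Task 1 = (5 + 4·6 + 7)/6 = 36/6 = 6
te_Task 2 = (2 + 4·5 + 14)/6 = 36/6 = 6
te_Task 3 = (1 + 4·2 + 3)/6 = 12/6 = 2
te_Task 4 = (1 + 4·2 + 3)/6 = 12/6 = 2
te_Task 5 = (3 + 4·6 + 15)/6 = 42/6 = 7
te_Task 6 = (1 + 4·5 + 9)/6 = 30/6 = 5
te_Task 7 = (3 + 4·6 + 9)/6 = 36/6 = 6
te_Task 8 = (6 + 4·10 + 14)/6 = 60/6 = 10
te_Task 9 = (8 + 4·12 + 22)/6 = 78/6 = 13

Forward pass:
ES_Task 1 = 0; EF_Task 1 = 6
ES_Task 2 = 0; EF_Task 2 = 6
ES_Task 3 = 0; EF_Task 3 = 2
ES_Task 4 = 6; EF_Task 4 = 6+2 = 8
ES_Task 5 = max(EF_Task 1=6, EF_Task 3=2) = 6; EF_Task 5 = 6+7 = 13
ES_Task 6 = 6; EF_Task 6 = 6+5 = 11
ES_Task 7 = 6; EF_Task 7 = 6+6 = 12
ES_Task 8 = 13; EF_Task 8 = 13+10 = 23
ES_Task 9 = max(EF_Task 3=2, EF_Task 4=8, EF_Task 6=11, EF_Task 7=12, EF_Task 8=23) = 23; EF_Task 9 = 23+13 = 36
Expected project duration μ = 36 hours. Critical path: Task 1 → Task 5 → Task 8 → Task 9.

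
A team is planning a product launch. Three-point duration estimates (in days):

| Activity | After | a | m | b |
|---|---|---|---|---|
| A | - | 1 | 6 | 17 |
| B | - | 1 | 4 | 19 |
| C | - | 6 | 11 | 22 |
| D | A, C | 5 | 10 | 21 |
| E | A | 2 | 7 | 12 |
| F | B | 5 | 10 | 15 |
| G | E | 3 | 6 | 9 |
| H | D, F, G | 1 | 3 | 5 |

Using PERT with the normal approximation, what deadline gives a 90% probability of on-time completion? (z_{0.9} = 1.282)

30.9 days

te_A = (1 + 4·6 + 17)/6 = 42/6 = 7; σ²_A = ((17−1)/6)² = 7.111
te_B = (1 + 4·4 + 19)/6 = 36/6 = 6; σ²_B = ((19−1)/6)² = 9.000
te_C = (6 + 4·11 + 22)/6 = 72/6 = 12; σ²_C = ((22−6)/6)² = 7.111
te_D = (5 + 4·10 + 21)/6 = 66/6 = 11; σ²_D = ((21−5)/6)² = 7.111
te_E = (2 + 4·7 + 12)/6 = 42/6 = 7; σ²_E = ((12−2)/6)² = 2.778
te_F = (5 + 4·10 + 15)/6 = 60/6 = 10; σ²_F = ((15−5)/6)² = 2.778
te_G = (3 + 4·6 + 9)/6 = 36/6 = 6; σ²_G = ((9−3)/6)² = 1.000
te_H = (1 + 4·3 + 5)/6 = 18/6 = 3; σ²_H = ((5−1)/6)² = 0.444

Forward pass:
ES_A = 0; EF_A = 7
ES_B = 0; EF_B = 6
ES_C = 0; EF_C = 12
ES_D = max(EF_A=7, EF_C=12) = 12; EF_D = 12+11 = 23
ES_E = 7; EF_E = 7+7 = 14
ES_F = 6; EF_F = 6+10 = 16
ES_G = 14; EF_G = 14+6 = 20
ES_H = max(EF_D=23, EF_F=16, EF_G=20) = 23; EF_H = 23+3 = 26
Expected project duration μ = 26 days. Critical path: C → D → H.

Variance along critical path = 7.111 + 7.111 + 0.444 = 14.667; σ = 3.830 days.
D = μ + z·σ = 26 + 1.282·3.830 = 30.9 days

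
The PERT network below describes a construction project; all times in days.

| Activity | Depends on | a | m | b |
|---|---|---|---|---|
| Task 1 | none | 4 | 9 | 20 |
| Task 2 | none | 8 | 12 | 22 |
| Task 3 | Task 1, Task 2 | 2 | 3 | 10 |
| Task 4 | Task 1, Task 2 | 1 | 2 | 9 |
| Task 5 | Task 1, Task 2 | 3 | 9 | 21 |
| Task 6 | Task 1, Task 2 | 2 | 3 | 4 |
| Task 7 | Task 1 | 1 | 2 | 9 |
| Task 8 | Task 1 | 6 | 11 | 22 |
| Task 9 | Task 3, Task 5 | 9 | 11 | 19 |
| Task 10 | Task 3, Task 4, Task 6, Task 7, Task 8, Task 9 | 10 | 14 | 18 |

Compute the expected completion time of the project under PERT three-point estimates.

te_Task 1 = (4 + 4·9 + 20)/6 = 60/6 = 10
te_Task 2 = (8 + 4·12 + 22)/6 = 78/6 = 13
te_Task 3 = (2 + 4·3 + 10)/6 = 24/6 = 4
te_Task 4 = (1 + 4·2 + 9)/6 = 18/6 = 3
te_Task 5 = (3 + 4·9 + 21)/6 = 60/6 = 10
te_Task 6 = (2 + 4·3 + 4)/6 = 18/6 = 3
te_Task 7 = (1 + 4·2 + 9)/6 = 18/6 = 3
te_Task 8 = (6 + 4·11 + 22)/6 = 72/6 = 12
te_Task 9 = (9 + 4·11 + 19)/6 = 72/6 = 12
te_Task 10 = (10 + 4·14 + 18)/6 = 84/6 = 14

Forward pass:
ES_Task 1 = 0; EF_Task 1 = 10
ES_Task 2 = 0; EF_Task 2 = 13
ES_Task 3 = max(EF_Task 1=10, EF_Task 2=13) = 13; EF_Task 3 = 13+4 = 17
ES_Task 4 = max(EF_Task 1=10, EF_Task 2=13) = 13; EF_Task 4 = 13+3 = 16
ES_Task 5 = max(EF_Task 1=10, EF_Task 2=13) = 13; EF_Task 5 = 13+10 = 23
ES_Task 6 = max(EF_Task 1=10, EF_Task 2=13) = 13; EF_Task 6 = 13+3 = 16
ES_Task 7 = 10; EF_Task 7 = 10+3 = 13
ES_Task 8 = 10; EF_Task 8 = 10+12 = 22
ES_Task 9 = max(EF_Task 3=17, EF_Task 5=23) = 23; EF_Task 9 = 23+12 = 35
ES_Task 10 = max(EF_Task 3=17, EF_Task 4=16, EF_Task 6=16, EF_Task 7=13, EF_Task 8=22, EF_Task 9=35) = 35; EF_Task 10 = 35+14 = 49
Expected project duration μ = 49 days. Critical path: Task 2 → Task 5 → Task 9 → Task 10.

49 days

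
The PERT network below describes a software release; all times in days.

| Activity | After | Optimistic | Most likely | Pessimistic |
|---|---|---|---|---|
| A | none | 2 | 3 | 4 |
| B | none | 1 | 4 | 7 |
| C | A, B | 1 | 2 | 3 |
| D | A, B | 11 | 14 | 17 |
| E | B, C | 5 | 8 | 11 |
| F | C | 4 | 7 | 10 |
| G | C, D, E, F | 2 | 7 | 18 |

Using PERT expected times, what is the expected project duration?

26 days

te_A = (2 + 4·3 + 4)/6 = 18/6 = 3
te_B = (1 + 4·4 + 7)/6 = 24/6 = 4
te_C = (1 + 4·2 + 3)/6 = 12/6 = 2
te_D = (11 + 4·14 + 17)/6 = 84/6 = 14
te_E = (5 + 4·8 + 11)/6 = 48/6 = 8
te_F = (4 + 4·7 + 10)/6 = 42/6 = 7
te_G = (2 + 4·7 + 18)/6 = 48/6 = 8

Forward pass:
ES_A = 0; EF_A = 3
ES_B = 0; EF_B = 4
ES_C = max(EF_A=3, EF_B=4) = 4; EF_C = 4+2 = 6
ES_D = max(EF_A=3, EF_B=4) = 4; EF_D = 4+14 = 18
ES_E = max(EF_B=4, EF_C=6) = 6; EF_E = 6+8 = 14
ES_F = 6; EF_F = 6+7 = 13
ES_G = max(EF_C=6, EF_D=18, EF_E=14, EF_F=13) = 18; EF_G = 18+8 = 26
Expected project duration μ = 26 days. Critical path: B → D → G.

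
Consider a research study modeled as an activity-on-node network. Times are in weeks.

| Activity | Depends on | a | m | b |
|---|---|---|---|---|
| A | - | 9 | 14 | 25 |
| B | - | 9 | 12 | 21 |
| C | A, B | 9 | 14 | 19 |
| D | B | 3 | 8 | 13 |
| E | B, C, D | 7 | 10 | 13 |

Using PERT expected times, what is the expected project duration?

39 weeks

te_A = (9 + 4·14 + 25)/6 = 90/6 = 15
te_B = (9 + 4·12 + 21)/6 = 78/6 = 13
te_C = (9 + 4·14 + 19)/6 = 84/6 = 14
te_D = (3 + 4·8 + 13)/6 = 48/6 = 8
te_E = (7 + 4·10 + 13)/6 = 60/6 = 10

Forward pass:
ES_A = 0; EF_A = 15
ES_B = 0; EF_B = 13
ES_C = max(EF_A=15, EF_B=13) = 15; EF_C = 15+14 = 29
ES_D = 13; EF_D = 13+8 = 21
ES_E = max(EF_B=13, EF_C=29, EF_D=21) = 29; EF_E = 29+10 = 39
Expected project duration μ = 39 weeks. Critical path: A → C → E.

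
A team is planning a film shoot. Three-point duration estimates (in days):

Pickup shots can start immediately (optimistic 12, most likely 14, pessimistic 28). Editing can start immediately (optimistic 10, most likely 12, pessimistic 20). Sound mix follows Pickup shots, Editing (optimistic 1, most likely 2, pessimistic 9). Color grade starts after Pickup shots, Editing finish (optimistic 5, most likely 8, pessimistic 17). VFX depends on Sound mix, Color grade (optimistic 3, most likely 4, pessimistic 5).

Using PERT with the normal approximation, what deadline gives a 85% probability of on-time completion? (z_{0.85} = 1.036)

te_Pickup shots = (12 + 4·14 + 28)/6 = 96/6 = 16; σ²_Pickup shots = ((28−12)/6)² = 7.111
te_Editing = (10 + 4·12 + 20)/6 = 78/6 = 13; σ²_Editing = ((20−10)/6)² = 2.778
te_Sound mix = (1 + 4·2 + 9)/6 = 18/6 = 3; σ²_Sound mix = ((9−1)/6)² = 1.778
te_Color grade = (5 + 4·8 + 17)/6 = 54/6 = 9; σ²_Color grade = ((17−5)/6)² = 4.000
te_VFX = (3 + 4·4 + 5)/6 = 24/6 = 4; σ²_VFX = ((5−3)/6)² = 0.111

Forward pass:
ES_Pickup shots = 0; EF_Pickup shots = 16
ES_Editing = 0; EF_Editing = 13
ES_Sound mix = max(EF_Pickup shots=16, EF_Editing=13) = 16; EF_Sound mix = 16+3 = 19
ES_Color grade = max(EF_Pickup shots=16, EF_Editing=13) = 16; EF_Color grade = 16+9 = 25
ES_VFX = max(EF_Sound mix=19, EF_Color grade=25) = 25; EF_VFX = 25+4 = 29
Expected project duration μ = 29 days. Critical path: Pickup shots → Color grade → VFX.

Variance along critical path = 7.111 + 4.000 + 0.111 = 11.222; σ = 3.350 days.
D = μ + z·σ = 29 + 1.036·3.350 = 32.5 days

32.5 days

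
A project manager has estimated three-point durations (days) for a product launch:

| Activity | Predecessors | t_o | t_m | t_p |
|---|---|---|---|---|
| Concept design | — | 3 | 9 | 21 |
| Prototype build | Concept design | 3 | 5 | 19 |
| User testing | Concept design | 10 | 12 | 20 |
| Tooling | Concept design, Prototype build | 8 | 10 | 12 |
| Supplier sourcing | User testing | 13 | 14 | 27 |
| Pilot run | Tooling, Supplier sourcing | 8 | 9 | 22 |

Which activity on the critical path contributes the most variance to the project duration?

Concept design

te_Concept design = (3 + 4·9 + 21)/6 = 60/6 = 10; σ²_Concept design = ((21−3)/6)² = 9.000
te_Prototype build = (3 + 4·5 + 19)/6 = 42/6 = 7; σ²_Prototype build = ((19−3)/6)² = 7.111
te_User testing = (10 + 4·12 + 20)/6 = 78/6 = 13; σ²_User testing = ((20−10)/6)² = 2.778
te_Tooling = (8 + 4·10 + 12)/6 = 60/6 = 10; σ²_Tooling = ((12−8)/6)² = 0.444
te_Supplier sourcing = (13 + 4·14 + 27)/6 = 96/6 = 16; σ²_Supplier sourcing = ((27−13)/6)² = 5.444
te_Pilot run = (8 + 4·9 + 22)/6 = 66/6 = 11; σ²_Pilot run = ((22−8)/6)² = 5.444

Forward pass:
ES_Concept design = 0; EF_Concept design = 10
ES_Prototype build = 10; EF_Prototype build = 10+7 = 17
ES_User testing = 10; EF_User testing = 10+13 = 23
ES_Tooling = max(EF_Concept design=10, EF_Prototype build=17) = 17; EF_Tooling = 17+10 = 27
ES_Supplier sourcing = 23; EF_Supplier sourcing = 23+16 = 39
ES_Pilot run = max(EF_Tooling=27, EF_Supplier sourcing=39) = 39; EF_Pilot run = 39+11 = 50
Expected project duration μ = 50 days. Critical path: Concept design → User testing → Supplier sourcing → Pilot run.

Variances on critical path: σ²_Concept design=9.000, σ²_User testing=2.778, σ²_Supplier sourcing=5.444, σ²_Pilot run=5.444.
Largest is σ²_Concept design = 9.000.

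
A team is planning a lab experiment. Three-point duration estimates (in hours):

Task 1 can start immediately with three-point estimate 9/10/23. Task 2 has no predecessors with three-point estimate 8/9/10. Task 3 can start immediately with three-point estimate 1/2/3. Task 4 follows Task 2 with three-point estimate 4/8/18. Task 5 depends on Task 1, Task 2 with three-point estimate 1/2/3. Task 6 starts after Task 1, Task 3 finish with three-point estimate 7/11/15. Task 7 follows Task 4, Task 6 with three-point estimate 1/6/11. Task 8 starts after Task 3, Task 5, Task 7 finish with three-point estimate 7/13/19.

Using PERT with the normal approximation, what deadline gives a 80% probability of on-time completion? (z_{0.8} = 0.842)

te_Task 1 = (9 + 4·10 + 23)/6 = 72/6 = 12; σ²_Task 1 = ((23−9)/6)² = 5.444
te_Task 2 = (8 + 4·9 + 10)/6 = 54/6 = 9; σ²_Task 2 = ((10−8)/6)² = 0.111
te_Task 3 = (1 + 4·2 + 3)/6 = 12/6 = 2; σ²_Task 3 = ((3−1)/6)² = 0.111
te_Task 4 = (4 + 4·8 + 18)/6 = 54/6 = 9; σ²_Task 4 = ((18−4)/6)² = 5.444
te_Task 5 = (1 + 4·2 + 3)/6 = 12/6 = 2; σ²_Task 5 = ((3−1)/6)² = 0.111
te_Task 6 = (7 + 4·11 + 15)/6 = 66/6 = 11; σ²_Task 6 = ((15−7)/6)² = 1.778
te_Task 7 = (1 + 4·6 + 11)/6 = 36/6 = 6; σ²_Task 7 = ((11−1)/6)² = 2.778
te_Task 8 = (7 + 4·13 + 19)/6 = 78/6 = 13; σ²_Task 8 = ((19−7)/6)² = 4.000

Forward pass:
ES_Task 1 = 0; EF_Task 1 = 12
ES_Task 2 = 0; EF_Task 2 = 9
ES_Task 3 = 0; EF_Task 3 = 2
ES_Task 4 = 9; EF_Task 4 = 9+9 = 18
ES_Task 5 = max(EF_Task 1=12, EF_Task 2=9) = 12; EF_Task 5 = 12+2 = 14
ES_Task 6 = max(EF_Task 1=12, EF_Task 3=2) = 12; EF_Task 6 = 12+11 = 23
ES_Task 7 = max(EF_Task 4=18, EF_Task 6=23) = 23; EF_Task 7 = 23+6 = 29
ES_Task 8 = max(EF_Task 3=2, EF_Task 5=14, EF_Task 7=29) = 29; EF_Task 8 = 29+13 = 42
Expected project duration μ = 42 hours. Critical path: Task 1 → Task 6 → Task 7 → Task 8.

Variance along critical path = 5.444 + 1.778 + 2.778 + 4.000 = 14.000; σ = 3.742 hours.
D = μ + z·σ = 42 + 0.842·3.742 = 45.2 hours

45.2 hours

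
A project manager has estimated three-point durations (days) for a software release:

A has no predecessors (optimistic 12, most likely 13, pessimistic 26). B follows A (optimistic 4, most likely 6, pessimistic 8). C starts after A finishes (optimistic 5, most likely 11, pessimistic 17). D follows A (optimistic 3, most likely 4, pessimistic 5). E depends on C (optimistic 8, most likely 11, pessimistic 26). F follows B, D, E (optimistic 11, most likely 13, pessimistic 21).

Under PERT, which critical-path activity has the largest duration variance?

E

te_A = (12 + 4·13 + 26)/6 = 90/6 = 15; σ²_A = ((26−12)/6)² = 5.444
te_B = (4 + 4·6 + 8)/6 = 36/6 = 6; σ²_B = ((8−4)/6)² = 0.444
te_C = (5 + 4·11 + 17)/6 = 66/6 = 11; σ²_C = ((17−5)/6)² = 4.000
te_D = (3 + 4·4 + 5)/6 = 24/6 = 4; σ²_D = ((5−3)/6)² = 0.111
te_E = (8 + 4·11 + 26)/6 = 78/6 = 13; σ²_E = ((26−8)/6)² = 9.000
te_F = (11 + 4·13 + 21)/6 = 84/6 = 14; σ²_F = ((21−11)/6)² = 2.778

Forward pass:
ES_A = 0; EF_A = 15
ES_B = 15; EF_B = 15+6 = 21
ES_C = 15; EF_C = 15+11 = 26
ES_D = 15; EF_D = 15+4 = 19
ES_E = 26; EF_E = 26+13 = 39
ES_F = max(EF_B=21, EF_D=19, EF_E=39) = 39; EF_F = 39+14 = 53
Expected project duration μ = 53 days. Critical path: A → C → E → F.

Variances on critical path: σ²_A=5.444, σ²_C=4.000, σ²_E=9.000, σ²_F=2.778.
Largest is σ²_E = 9.000.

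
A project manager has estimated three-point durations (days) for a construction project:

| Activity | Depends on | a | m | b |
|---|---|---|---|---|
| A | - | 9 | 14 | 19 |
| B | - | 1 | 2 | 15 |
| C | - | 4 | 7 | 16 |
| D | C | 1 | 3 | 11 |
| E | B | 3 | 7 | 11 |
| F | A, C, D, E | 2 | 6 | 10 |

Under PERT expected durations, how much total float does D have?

te_A = (9 + 4·14 + 19)/6 = 84/6 = 14
te_B = (1 + 4·2 + 15)/6 = 24/6 = 4
te_C = (4 + 4·7 + 16)/6 = 48/6 = 8
te_D = (1 + 4·3 + 11)/6 = 24/6 = 4
te_E = (3 + 4·7 + 11)/6 = 42/6 = 7
te_F = (2 + 4·6 + 10)/6 = 36/6 = 6

Forward pass:
ES_A = 0; EF_A = 14
ES_B = 0; EF_B = 4
ES_C = 0; EF_C = 8
ES_D = 8; EF_D = 8+4 = 12
ES_E = 4; EF_E = 4+7 = 11
ES_F = max(EF_A=14, EF_C=8, EF_D=12, EF_E=11) = 14; EF_F = 14+6 = 20
Expected project duration μ = 20 days. Critical path: A → F.

Backward pass:
LF_F = 20; LS_F = 20−6 = 14
LF_E = LS_F = 14; LS_E = 14−7 = 7
LF_D = LS_F = 14; LS_D = 14−4 = 10
LF_C = min(LS_D=10, LS_F=14) = 10; LS_C = 10−8 = 2
LF_B = LS_E = 7; LS_B = 7−4 = 3
LF_A = LS_F = 14; LS_A = 14−14 = 0
Slack_D = LS_D − ES_D = 10 − 8 = 2

2 days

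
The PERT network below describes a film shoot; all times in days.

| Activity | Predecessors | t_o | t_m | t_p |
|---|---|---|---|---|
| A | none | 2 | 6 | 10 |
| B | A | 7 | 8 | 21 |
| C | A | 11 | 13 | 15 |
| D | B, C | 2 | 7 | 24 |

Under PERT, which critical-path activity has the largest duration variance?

te_A = (2 + 4·6 + 10)/6 = 36/6 = 6; σ²_A = ((10−2)/6)² = 1.778
te_B = (7 + 4·8 + 21)/6 = 60/6 = 10; σ²_B = ((21−7)/6)² = 5.444
te_C = (11 + 4·13 + 15)/6 = 78/6 = 13; σ²_C = ((15−11)/6)² = 0.444
te_D = (2 + 4·7 + 24)/6 = 54/6 = 9; σ²_D = ((24−2)/6)² = 13.444

Forward pass:
ES_A = 0; EF_A = 6
ES_B = 6; EF_B = 6+10 = 16
ES_C = 6; EF_C = 6+13 = 19
ES_D = max(EF_B=16, EF_C=19) = 19; EF_D = 19+9 = 28
Expected project duration μ = 28 days. Critical path: A → C → D.

Variances on critical path: σ²_A=1.778, σ²_C=0.444, σ²_D=13.444.
Largest is σ²_D = 13.444.

D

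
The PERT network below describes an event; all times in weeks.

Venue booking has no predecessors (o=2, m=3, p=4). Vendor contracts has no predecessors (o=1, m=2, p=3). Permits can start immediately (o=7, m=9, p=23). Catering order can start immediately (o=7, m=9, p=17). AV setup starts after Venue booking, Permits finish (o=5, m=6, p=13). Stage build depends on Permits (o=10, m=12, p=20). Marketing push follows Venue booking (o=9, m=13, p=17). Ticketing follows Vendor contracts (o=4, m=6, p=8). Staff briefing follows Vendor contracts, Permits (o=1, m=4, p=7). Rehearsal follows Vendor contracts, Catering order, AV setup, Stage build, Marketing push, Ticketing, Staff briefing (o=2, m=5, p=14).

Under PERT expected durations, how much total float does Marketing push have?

8 weeks

te_Venue booking = (2 + 4·3 + 4)/6 = 18/6 = 3
te_Vendor contracts = (1 + 4·2 + 3)/6 = 12/6 = 2
te_Permits = (7 + 4·9 + 23)/6 = 66/6 = 11
te_Catering order = (7 + 4·9 + 17)/6 = 60/6 = 10
te_AV setup = (5 + 4·6 + 13)/6 = 42/6 = 7
te_Stage build = (10 + 4·12 + 20)/6 = 78/6 = 13
te_Marketing push = (9 + 4·13 + 17)/6 = 78/6 = 13
te_Ticketing = (4 + 4·6 + 8)/6 = 36/6 = 6
te_Staff briefing = (1 + 4·4 + 7)/6 = 24/6 = 4
te_Rehearsal = (2 + 4·5 + 14)/6 = 36/6 = 6

Forward pass:
ES_Venue booking = 0; EF_Venue booking = 3
ES_Vendor contracts = 0; EF_Vendor contracts = 2
ES_Permits = 0; EF_Permits = 11
ES_Catering order = 0; EF_Catering order = 10
ES_AV setup = max(EF_Venue booking=3, EF_Permits=11) = 11; EF_AV setup = 11+7 = 18
ES_Stage build = 11; EF_Stage build = 11+13 = 24
ES_Marketing push = 3; EF_Marketing push = 3+13 = 16
ES_Ticketing = 2; EF_Ticketing = 2+6 = 8
ES_Staff briefing = max(EF_Vendor contracts=2, EF_Permits=11) = 11; EF_Staff briefing = 11+4 = 15
ES_Rehearsal = max(EF_Vendor contracts=2, EF_Catering order=10, EF_AV setup=18, EF_Stage build=24, EF_Marketing push=16, EF_Ticketing=8, EF_Staff briefing=15) = 24; EF_Rehearsal = 24+6 = 30
Expected project duration μ = 30 weeks. Critical path: Permits → Stage build → Rehearsal.

Backward pass:
LF_Rehearsal = 30; LS_Rehearsal = 30−6 = 24
LF_Staff briefing = LS_Rehearsal = 24; LS_Staff briefing = 24−4 = 20
LF_Ticketing = LS_Rehearsal = 24; LS_Ticketing = 24−6 = 18
LF_Marketing push = LS_Rehearsal = 24; LS_Marketing push = 24−13 = 11
LF_Stage build = LS_Rehearsal = 24; LS_Stage build = 24−13 = 11
LF_AV setup = LS_Rehearsal = 24; LS_AV setup = 24−7 = 17
LF_Catering order = LS_Rehearsal = 24; LS_Catering order = 24−10 = 14
LF_Permits = min(LS_AV setup=17, LS_Stage build=11, LS_Staff briefing=20) = 11; LS_Permits = 11−11 = 0
LF_Vendor contracts = min(LS_Ticketing=18, LS_Staff briefing=20, LS_Rehearsal=24) = 18; LS_Vendor contracts = 18−2 = 16
LF_Venue booking = min(LS_AV setup=17, LS_Marketing push=11) = 11; LS_Venue booking = 11−3 = 8
Slack_Marketing push = LS_Marketing push − ES_Marketing push = 11 − 3 = 8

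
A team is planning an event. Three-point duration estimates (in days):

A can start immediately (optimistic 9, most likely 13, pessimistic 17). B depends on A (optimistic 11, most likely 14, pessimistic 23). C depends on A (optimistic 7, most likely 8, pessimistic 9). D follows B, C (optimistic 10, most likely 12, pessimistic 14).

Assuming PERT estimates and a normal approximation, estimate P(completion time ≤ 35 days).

te_A = (9 + 4·13 + 17)/6 = 78/6 = 13; σ²_A = ((17−9)/6)² = 1.778
te_B = (11 + 4·14 + 23)/6 = 90/6 = 15; σ²_B = ((23−11)/6)² = 4.000
te_C = (7 + 4·8 + 9)/6 = 48/6 = 8; σ²_C = ((9−7)/6)² = 0.111
te_D = (10 + 4·12 + 14)/6 = 72/6 = 12; σ²_D = ((14−10)/6)² = 0.444

Forward pass:
ES_A = 0; EF_A = 13
ES_B = 13; EF_B = 13+15 = 28
ES_C = 13; EF_C = 13+8 = 21
ES_D = max(EF_B=28, EF_C=21) = 28; EF_D = 28+12 = 40
Expected project duration μ = 40 days. Critical path: A → B → D.

Variance along critical path = 1.778 + 4.000 + 0.444 = 6.222; σ = √6.222 = 2.494 days.
Z = (35 − 40) / 2.494 = -2.004
P(T ≤ 35) = Φ(-2.004) ≈ 0.023

0.023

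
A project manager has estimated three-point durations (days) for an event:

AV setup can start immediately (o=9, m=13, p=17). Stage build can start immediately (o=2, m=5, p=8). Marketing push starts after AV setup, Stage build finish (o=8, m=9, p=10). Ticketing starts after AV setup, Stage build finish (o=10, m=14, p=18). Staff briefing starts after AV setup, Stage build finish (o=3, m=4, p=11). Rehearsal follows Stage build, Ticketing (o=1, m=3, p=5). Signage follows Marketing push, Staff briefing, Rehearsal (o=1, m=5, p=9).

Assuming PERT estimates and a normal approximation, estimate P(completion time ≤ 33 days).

te_AV setup = (9 + 4·13 + 17)/6 = 78/6 = 13; σ²_AV setup = ((17−9)/6)² = 1.778
te_Stage build = (2 + 4·5 + 8)/6 = 30/6 = 5; σ²_Stage build = ((8−2)/6)² = 1.000
te_Marketing push = (8 + 4·9 + 10)/6 = 54/6 = 9; σ²_Marketing push = ((10−8)/6)² = 0.111
te_Ticketing = (10 + 4·14 + 18)/6 = 84/6 = 14; σ²_Ticketing = ((18−10)/6)² = 1.778
te_Staff briefing = (3 + 4·4 + 11)/6 = 30/6 = 5; σ²_Staff briefing = ((11−3)/6)² = 1.778
te_Rehearsal = (1 + 4·3 + 5)/6 = 18/6 = 3; σ²_Rehearsal = ((5−1)/6)² = 0.444
te_Signage = (1 + 4·5 + 9)/6 = 30/6 = 5; σ²_Signage = ((9−1)/6)² = 1.778

Forward pass:
ES_AV setup = 0; EF_AV setup = 13
ES_Stage build = 0; EF_Stage build = 5
ES_Marketing push = max(EF_AV setup=13, EF_Stage build=5) = 13; EF_Marketing push = 13+9 = 22
ES_Ticketing = max(EF_AV setup=13, EF_Stage build=5) = 13; EF_Ticketing = 13+14 = 27
ES_Staff briefing = max(EF_AV setup=13, EF_Stage build=5) = 13; EF_Staff briefing = 13+5 = 18
ES_Rehearsal = max(EF_Stage build=5, EF_Ticketing=27) = 27; EF_Rehearsal = 27+3 = 30
ES_Signage = max(EF_Marketing push=22, EF_Staff briefing=18, EF_Rehearsal=30) = 30; EF_Signage = 30+5 = 35
Expected project duration μ = 35 days. Critical path: AV setup → Ticketing → Rehearsal → Signage.

Variance along critical path = 1.778 + 1.778 + 0.444 + 1.778 = 5.778; σ = √5.778 = 2.404 days.
Z = (33 − 35) / 2.404 = -0.832
P(T ≤ 33) = Φ(-0.832) ≈ 0.203

0.203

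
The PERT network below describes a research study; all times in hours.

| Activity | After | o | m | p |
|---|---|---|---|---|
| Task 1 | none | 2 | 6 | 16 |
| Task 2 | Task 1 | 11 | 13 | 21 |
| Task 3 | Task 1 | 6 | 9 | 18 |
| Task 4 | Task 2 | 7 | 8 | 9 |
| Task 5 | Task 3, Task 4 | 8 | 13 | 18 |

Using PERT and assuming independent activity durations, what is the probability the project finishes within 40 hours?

te_Task 1 = (2 + 4·6 + 16)/6 = 42/6 = 7; σ²_Task 1 = ((16−2)/6)² = 5.444
te_Task 2 = (11 + 4·13 + 21)/6 = 84/6 = 14; σ²_Task 2 = ((21−11)/6)² = 2.778
te_Task 3 = (6 + 4·9 + 18)/6 = 60/6 = 10; σ²_Task 3 = ((18−6)/6)² = 4.000
te_Task 4 = (7 + 4·8 + 9)/6 = 48/6 = 8; σ²_Task 4 = ((9−7)/6)² = 0.111
te_Task 5 = (8 + 4·13 + 18)/6 = 78/6 = 13; σ²_Task 5 = ((18−8)/6)² = 2.778

Forward pass:
ES_Task 1 = 0; EF_Task 1 = 7
ES_Task 2 = 7; EF_Task 2 = 7+14 = 21
ES_Task 3 = 7; EF_Task 3 = 7+10 = 17
ES_Task 4 = 21; EF_Task 4 = 21+8 = 29
ES_Task 5 = max(EF_Task 3=17, EF_Task 4=29) = 29; EF_Task 5 = 29+13 = 42
Expected project duration μ = 42 hours. Critical path: Task 1 → Task 2 → Task 4 → Task 5.

Variance along critical path = 5.444 + 2.778 + 0.111 + 2.778 = 11.111; σ = √11.111 = 3.333 hours.
Z = (40 − 42) / 3.333 = -0.600
P(T ≤ 40) = Φ(-0.600) ≈ 0.274

0.274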